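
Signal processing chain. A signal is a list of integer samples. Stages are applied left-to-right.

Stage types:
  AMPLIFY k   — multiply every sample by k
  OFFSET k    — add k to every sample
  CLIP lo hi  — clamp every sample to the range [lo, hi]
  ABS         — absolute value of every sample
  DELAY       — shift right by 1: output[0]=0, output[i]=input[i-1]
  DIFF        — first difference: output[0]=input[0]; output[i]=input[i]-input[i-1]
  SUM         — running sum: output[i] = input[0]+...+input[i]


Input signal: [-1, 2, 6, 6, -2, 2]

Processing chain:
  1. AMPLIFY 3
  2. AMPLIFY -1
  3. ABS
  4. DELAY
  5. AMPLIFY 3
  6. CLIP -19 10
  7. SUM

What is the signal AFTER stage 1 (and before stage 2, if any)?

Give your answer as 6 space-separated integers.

Input: [-1, 2, 6, 6, -2, 2]
Stage 1 (AMPLIFY 3): -1*3=-3, 2*3=6, 6*3=18, 6*3=18, -2*3=-6, 2*3=6 -> [-3, 6, 18, 18, -6, 6]

Answer: -3 6 18 18 -6 6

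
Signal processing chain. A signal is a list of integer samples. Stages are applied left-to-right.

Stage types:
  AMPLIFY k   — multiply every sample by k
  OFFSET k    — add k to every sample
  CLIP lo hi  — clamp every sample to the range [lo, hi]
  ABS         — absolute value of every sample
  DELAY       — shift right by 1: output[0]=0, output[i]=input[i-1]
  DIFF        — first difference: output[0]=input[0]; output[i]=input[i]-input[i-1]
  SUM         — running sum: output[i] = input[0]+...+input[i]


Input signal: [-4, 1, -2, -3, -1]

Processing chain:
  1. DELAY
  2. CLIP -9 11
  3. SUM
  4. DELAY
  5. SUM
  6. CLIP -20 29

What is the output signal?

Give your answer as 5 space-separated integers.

Input: [-4, 1, -2, -3, -1]
Stage 1 (DELAY): [0, -4, 1, -2, -3] = [0, -4, 1, -2, -3] -> [0, -4, 1, -2, -3]
Stage 2 (CLIP -9 11): clip(0,-9,11)=0, clip(-4,-9,11)=-4, clip(1,-9,11)=1, clip(-2,-9,11)=-2, clip(-3,-9,11)=-3 -> [0, -4, 1, -2, -3]
Stage 3 (SUM): sum[0..0]=0, sum[0..1]=-4, sum[0..2]=-3, sum[0..3]=-5, sum[0..4]=-8 -> [0, -4, -3, -5, -8]
Stage 4 (DELAY): [0, 0, -4, -3, -5] = [0, 0, -4, -3, -5] -> [0, 0, -4, -3, -5]
Stage 5 (SUM): sum[0..0]=0, sum[0..1]=0, sum[0..2]=-4, sum[0..3]=-7, sum[0..4]=-12 -> [0, 0, -4, -7, -12]
Stage 6 (CLIP -20 29): clip(0,-20,29)=0, clip(0,-20,29)=0, clip(-4,-20,29)=-4, clip(-7,-20,29)=-7, clip(-12,-20,29)=-12 -> [0, 0, -4, -7, -12]

Answer: 0 0 -4 -7 -12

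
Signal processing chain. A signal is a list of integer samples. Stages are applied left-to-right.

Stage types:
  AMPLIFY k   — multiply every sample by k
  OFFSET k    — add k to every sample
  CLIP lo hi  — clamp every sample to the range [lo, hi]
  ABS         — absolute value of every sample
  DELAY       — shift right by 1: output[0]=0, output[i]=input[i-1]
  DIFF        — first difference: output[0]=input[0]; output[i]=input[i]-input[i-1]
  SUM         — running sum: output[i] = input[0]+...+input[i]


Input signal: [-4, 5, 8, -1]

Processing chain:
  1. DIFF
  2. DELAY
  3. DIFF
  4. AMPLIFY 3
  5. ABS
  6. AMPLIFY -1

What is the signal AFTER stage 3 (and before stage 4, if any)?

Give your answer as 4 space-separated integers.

Input: [-4, 5, 8, -1]
Stage 1 (DIFF): s[0]=-4, 5--4=9, 8-5=3, -1-8=-9 -> [-4, 9, 3, -9]
Stage 2 (DELAY): [0, -4, 9, 3] = [0, -4, 9, 3] -> [0, -4, 9, 3]
Stage 3 (DIFF): s[0]=0, -4-0=-4, 9--4=13, 3-9=-6 -> [0, -4, 13, -6]

Answer: 0 -4 13 -6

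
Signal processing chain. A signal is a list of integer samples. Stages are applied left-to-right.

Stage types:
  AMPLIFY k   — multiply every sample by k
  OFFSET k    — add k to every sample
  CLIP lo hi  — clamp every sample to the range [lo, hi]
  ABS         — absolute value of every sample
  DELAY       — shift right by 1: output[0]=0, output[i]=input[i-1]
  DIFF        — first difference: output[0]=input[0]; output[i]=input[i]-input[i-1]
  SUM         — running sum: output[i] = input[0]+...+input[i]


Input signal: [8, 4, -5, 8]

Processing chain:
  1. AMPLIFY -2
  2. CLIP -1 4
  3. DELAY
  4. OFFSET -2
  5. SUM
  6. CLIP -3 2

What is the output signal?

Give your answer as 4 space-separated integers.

Answer: -2 -3 -3 -3

Derivation:
Input: [8, 4, -5, 8]
Stage 1 (AMPLIFY -2): 8*-2=-16, 4*-2=-8, -5*-2=10, 8*-2=-16 -> [-16, -8, 10, -16]
Stage 2 (CLIP -1 4): clip(-16,-1,4)=-1, clip(-8,-1,4)=-1, clip(10,-1,4)=4, clip(-16,-1,4)=-1 -> [-1, -1, 4, -1]
Stage 3 (DELAY): [0, -1, -1, 4] = [0, -1, -1, 4] -> [0, -1, -1, 4]
Stage 4 (OFFSET -2): 0+-2=-2, -1+-2=-3, -1+-2=-3, 4+-2=2 -> [-2, -3, -3, 2]
Stage 5 (SUM): sum[0..0]=-2, sum[0..1]=-5, sum[0..2]=-8, sum[0..3]=-6 -> [-2, -5, -8, -6]
Stage 6 (CLIP -3 2): clip(-2,-3,2)=-2, clip(-5,-3,2)=-3, clip(-8,-3,2)=-3, clip(-6,-3,2)=-3 -> [-2, -3, -3, -3]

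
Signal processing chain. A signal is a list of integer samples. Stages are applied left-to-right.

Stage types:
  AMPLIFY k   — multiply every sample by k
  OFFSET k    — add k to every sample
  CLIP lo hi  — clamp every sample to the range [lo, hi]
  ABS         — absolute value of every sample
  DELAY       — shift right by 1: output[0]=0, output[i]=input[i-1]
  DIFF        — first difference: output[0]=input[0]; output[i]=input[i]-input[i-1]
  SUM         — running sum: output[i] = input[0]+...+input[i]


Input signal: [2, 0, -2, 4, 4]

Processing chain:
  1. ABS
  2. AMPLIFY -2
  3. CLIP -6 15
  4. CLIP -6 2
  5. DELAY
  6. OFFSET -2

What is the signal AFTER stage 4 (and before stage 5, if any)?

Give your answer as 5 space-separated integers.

Answer: -4 0 -4 -6 -6

Derivation:
Input: [2, 0, -2, 4, 4]
Stage 1 (ABS): |2|=2, |0|=0, |-2|=2, |4|=4, |4|=4 -> [2, 0, 2, 4, 4]
Stage 2 (AMPLIFY -2): 2*-2=-4, 0*-2=0, 2*-2=-4, 4*-2=-8, 4*-2=-8 -> [-4, 0, -4, -8, -8]
Stage 3 (CLIP -6 15): clip(-4,-6,15)=-4, clip(0,-6,15)=0, clip(-4,-6,15)=-4, clip(-8,-6,15)=-6, clip(-8,-6,15)=-6 -> [-4, 0, -4, -6, -6]
Stage 4 (CLIP -6 2): clip(-4,-6,2)=-4, clip(0,-6,2)=0, clip(-4,-6,2)=-4, clip(-6,-6,2)=-6, clip(-6,-6,2)=-6 -> [-4, 0, -4, -6, -6]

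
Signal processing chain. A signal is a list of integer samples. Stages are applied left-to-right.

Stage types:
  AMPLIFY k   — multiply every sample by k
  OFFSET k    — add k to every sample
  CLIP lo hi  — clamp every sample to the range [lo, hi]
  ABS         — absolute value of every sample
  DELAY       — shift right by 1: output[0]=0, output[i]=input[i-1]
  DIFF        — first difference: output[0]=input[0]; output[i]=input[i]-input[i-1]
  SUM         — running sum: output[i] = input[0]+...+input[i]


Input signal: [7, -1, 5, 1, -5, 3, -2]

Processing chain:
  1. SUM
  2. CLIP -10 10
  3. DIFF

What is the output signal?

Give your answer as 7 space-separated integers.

Answer: 7 -1 4 0 -3 3 -2

Derivation:
Input: [7, -1, 5, 1, -5, 3, -2]
Stage 1 (SUM): sum[0..0]=7, sum[0..1]=6, sum[0..2]=11, sum[0..3]=12, sum[0..4]=7, sum[0..5]=10, sum[0..6]=8 -> [7, 6, 11, 12, 7, 10, 8]
Stage 2 (CLIP -10 10): clip(7,-10,10)=7, clip(6,-10,10)=6, clip(11,-10,10)=10, clip(12,-10,10)=10, clip(7,-10,10)=7, clip(10,-10,10)=10, clip(8,-10,10)=8 -> [7, 6, 10, 10, 7, 10, 8]
Stage 3 (DIFF): s[0]=7, 6-7=-1, 10-6=4, 10-10=0, 7-10=-3, 10-7=3, 8-10=-2 -> [7, -1, 4, 0, -3, 3, -2]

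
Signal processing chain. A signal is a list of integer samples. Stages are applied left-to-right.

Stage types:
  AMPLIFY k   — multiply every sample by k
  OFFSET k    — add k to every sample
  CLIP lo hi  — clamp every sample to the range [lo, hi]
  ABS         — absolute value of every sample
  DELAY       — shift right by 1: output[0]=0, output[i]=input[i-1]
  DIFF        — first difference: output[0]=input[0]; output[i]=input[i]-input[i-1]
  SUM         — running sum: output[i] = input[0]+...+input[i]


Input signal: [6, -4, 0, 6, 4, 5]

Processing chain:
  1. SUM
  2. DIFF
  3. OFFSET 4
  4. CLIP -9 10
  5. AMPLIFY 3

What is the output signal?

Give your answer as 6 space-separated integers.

Input: [6, -4, 0, 6, 4, 5]
Stage 1 (SUM): sum[0..0]=6, sum[0..1]=2, sum[0..2]=2, sum[0..3]=8, sum[0..4]=12, sum[0..5]=17 -> [6, 2, 2, 8, 12, 17]
Stage 2 (DIFF): s[0]=6, 2-6=-4, 2-2=0, 8-2=6, 12-8=4, 17-12=5 -> [6, -4, 0, 6, 4, 5]
Stage 3 (OFFSET 4): 6+4=10, -4+4=0, 0+4=4, 6+4=10, 4+4=8, 5+4=9 -> [10, 0, 4, 10, 8, 9]
Stage 4 (CLIP -9 10): clip(10,-9,10)=10, clip(0,-9,10)=0, clip(4,-9,10)=4, clip(10,-9,10)=10, clip(8,-9,10)=8, clip(9,-9,10)=9 -> [10, 0, 4, 10, 8, 9]
Stage 5 (AMPLIFY 3): 10*3=30, 0*3=0, 4*3=12, 10*3=30, 8*3=24, 9*3=27 -> [30, 0, 12, 30, 24, 27]

Answer: 30 0 12 30 24 27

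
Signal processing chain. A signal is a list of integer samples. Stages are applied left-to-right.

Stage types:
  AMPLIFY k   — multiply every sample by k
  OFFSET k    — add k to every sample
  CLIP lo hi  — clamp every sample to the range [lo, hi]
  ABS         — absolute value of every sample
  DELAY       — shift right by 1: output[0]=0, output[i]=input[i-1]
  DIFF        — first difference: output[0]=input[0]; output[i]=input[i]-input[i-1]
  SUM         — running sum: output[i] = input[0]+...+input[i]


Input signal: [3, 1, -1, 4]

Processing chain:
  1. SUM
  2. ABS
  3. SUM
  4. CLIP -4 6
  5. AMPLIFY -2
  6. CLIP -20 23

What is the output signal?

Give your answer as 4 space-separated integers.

Answer: -6 -12 -12 -12

Derivation:
Input: [3, 1, -1, 4]
Stage 1 (SUM): sum[0..0]=3, sum[0..1]=4, sum[0..2]=3, sum[0..3]=7 -> [3, 4, 3, 7]
Stage 2 (ABS): |3|=3, |4|=4, |3|=3, |7|=7 -> [3, 4, 3, 7]
Stage 3 (SUM): sum[0..0]=3, sum[0..1]=7, sum[0..2]=10, sum[0..3]=17 -> [3, 7, 10, 17]
Stage 4 (CLIP -4 6): clip(3,-4,6)=3, clip(7,-4,6)=6, clip(10,-4,6)=6, clip(17,-4,6)=6 -> [3, 6, 6, 6]
Stage 5 (AMPLIFY -2): 3*-2=-6, 6*-2=-12, 6*-2=-12, 6*-2=-12 -> [-6, -12, -12, -12]
Stage 6 (CLIP -20 23): clip(-6,-20,23)=-6, clip(-12,-20,23)=-12, clip(-12,-20,23)=-12, clip(-12,-20,23)=-12 -> [-6, -12, -12, -12]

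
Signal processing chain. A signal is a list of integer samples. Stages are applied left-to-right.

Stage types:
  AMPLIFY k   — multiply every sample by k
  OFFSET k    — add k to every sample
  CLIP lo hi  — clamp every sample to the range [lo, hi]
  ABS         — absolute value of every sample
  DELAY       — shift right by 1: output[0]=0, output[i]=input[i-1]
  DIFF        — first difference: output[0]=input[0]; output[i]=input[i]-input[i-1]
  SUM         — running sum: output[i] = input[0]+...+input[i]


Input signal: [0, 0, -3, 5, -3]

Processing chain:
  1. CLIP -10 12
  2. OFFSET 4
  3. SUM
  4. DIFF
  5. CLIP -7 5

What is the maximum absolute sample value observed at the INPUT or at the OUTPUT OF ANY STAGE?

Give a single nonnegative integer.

Input: [0, 0, -3, 5, -3] (max |s|=5)
Stage 1 (CLIP -10 12): clip(0,-10,12)=0, clip(0,-10,12)=0, clip(-3,-10,12)=-3, clip(5,-10,12)=5, clip(-3,-10,12)=-3 -> [0, 0, -3, 5, -3] (max |s|=5)
Stage 2 (OFFSET 4): 0+4=4, 0+4=4, -3+4=1, 5+4=9, -3+4=1 -> [4, 4, 1, 9, 1] (max |s|=9)
Stage 3 (SUM): sum[0..0]=4, sum[0..1]=8, sum[0..2]=9, sum[0..3]=18, sum[0..4]=19 -> [4, 8, 9, 18, 19] (max |s|=19)
Stage 4 (DIFF): s[0]=4, 8-4=4, 9-8=1, 18-9=9, 19-18=1 -> [4, 4, 1, 9, 1] (max |s|=9)
Stage 5 (CLIP -7 5): clip(4,-7,5)=4, clip(4,-7,5)=4, clip(1,-7,5)=1, clip(9,-7,5)=5, clip(1,-7,5)=1 -> [4, 4, 1, 5, 1] (max |s|=5)
Overall max amplitude: 19

Answer: 19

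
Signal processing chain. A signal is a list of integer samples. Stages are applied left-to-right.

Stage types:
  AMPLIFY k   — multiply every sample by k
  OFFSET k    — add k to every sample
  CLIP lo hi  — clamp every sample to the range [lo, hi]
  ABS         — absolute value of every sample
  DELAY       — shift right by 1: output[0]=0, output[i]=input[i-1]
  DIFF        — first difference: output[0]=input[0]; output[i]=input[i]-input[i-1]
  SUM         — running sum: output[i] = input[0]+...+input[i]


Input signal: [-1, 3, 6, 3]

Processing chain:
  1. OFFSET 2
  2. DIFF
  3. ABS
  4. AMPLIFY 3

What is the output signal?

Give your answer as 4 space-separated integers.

Input: [-1, 3, 6, 3]
Stage 1 (OFFSET 2): -1+2=1, 3+2=5, 6+2=8, 3+2=5 -> [1, 5, 8, 5]
Stage 2 (DIFF): s[0]=1, 5-1=4, 8-5=3, 5-8=-3 -> [1, 4, 3, -3]
Stage 3 (ABS): |1|=1, |4|=4, |3|=3, |-3|=3 -> [1, 4, 3, 3]
Stage 4 (AMPLIFY 3): 1*3=3, 4*3=12, 3*3=9, 3*3=9 -> [3, 12, 9, 9]

Answer: 3 12 9 9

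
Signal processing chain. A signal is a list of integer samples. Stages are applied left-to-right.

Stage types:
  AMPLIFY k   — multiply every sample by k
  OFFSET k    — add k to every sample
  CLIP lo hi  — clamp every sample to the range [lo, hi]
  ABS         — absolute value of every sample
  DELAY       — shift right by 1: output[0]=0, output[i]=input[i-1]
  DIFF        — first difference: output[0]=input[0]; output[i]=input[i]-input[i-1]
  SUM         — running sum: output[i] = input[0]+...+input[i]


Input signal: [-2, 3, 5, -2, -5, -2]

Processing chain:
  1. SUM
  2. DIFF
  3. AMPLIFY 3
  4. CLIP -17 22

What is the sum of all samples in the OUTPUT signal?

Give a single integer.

Input: [-2, 3, 5, -2, -5, -2]
Stage 1 (SUM): sum[0..0]=-2, sum[0..1]=1, sum[0..2]=6, sum[0..3]=4, sum[0..4]=-1, sum[0..5]=-3 -> [-2, 1, 6, 4, -1, -3]
Stage 2 (DIFF): s[0]=-2, 1--2=3, 6-1=5, 4-6=-2, -1-4=-5, -3--1=-2 -> [-2, 3, 5, -2, -5, -2]
Stage 3 (AMPLIFY 3): -2*3=-6, 3*3=9, 5*3=15, -2*3=-6, -5*3=-15, -2*3=-6 -> [-6, 9, 15, -6, -15, -6]
Stage 4 (CLIP -17 22): clip(-6,-17,22)=-6, clip(9,-17,22)=9, clip(15,-17,22)=15, clip(-6,-17,22)=-6, clip(-15,-17,22)=-15, clip(-6,-17,22)=-6 -> [-6, 9, 15, -6, -15, -6]
Output sum: -9

Answer: -9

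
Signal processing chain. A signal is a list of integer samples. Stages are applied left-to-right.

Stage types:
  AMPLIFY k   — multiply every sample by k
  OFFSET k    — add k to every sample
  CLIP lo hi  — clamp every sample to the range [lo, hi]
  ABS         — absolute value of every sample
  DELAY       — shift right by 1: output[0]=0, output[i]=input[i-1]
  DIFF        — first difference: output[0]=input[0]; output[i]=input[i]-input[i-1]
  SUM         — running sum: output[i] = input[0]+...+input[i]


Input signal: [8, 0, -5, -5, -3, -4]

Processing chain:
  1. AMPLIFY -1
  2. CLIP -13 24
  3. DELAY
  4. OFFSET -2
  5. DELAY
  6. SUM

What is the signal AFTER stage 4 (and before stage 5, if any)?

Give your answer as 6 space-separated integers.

Answer: -2 -10 -2 3 3 1

Derivation:
Input: [8, 0, -5, -5, -3, -4]
Stage 1 (AMPLIFY -1): 8*-1=-8, 0*-1=0, -5*-1=5, -5*-1=5, -3*-1=3, -4*-1=4 -> [-8, 0, 5, 5, 3, 4]
Stage 2 (CLIP -13 24): clip(-8,-13,24)=-8, clip(0,-13,24)=0, clip(5,-13,24)=5, clip(5,-13,24)=5, clip(3,-13,24)=3, clip(4,-13,24)=4 -> [-8, 0, 5, 5, 3, 4]
Stage 3 (DELAY): [0, -8, 0, 5, 5, 3] = [0, -8, 0, 5, 5, 3] -> [0, -8, 0, 5, 5, 3]
Stage 4 (OFFSET -2): 0+-2=-2, -8+-2=-10, 0+-2=-2, 5+-2=3, 5+-2=3, 3+-2=1 -> [-2, -10, -2, 3, 3, 1]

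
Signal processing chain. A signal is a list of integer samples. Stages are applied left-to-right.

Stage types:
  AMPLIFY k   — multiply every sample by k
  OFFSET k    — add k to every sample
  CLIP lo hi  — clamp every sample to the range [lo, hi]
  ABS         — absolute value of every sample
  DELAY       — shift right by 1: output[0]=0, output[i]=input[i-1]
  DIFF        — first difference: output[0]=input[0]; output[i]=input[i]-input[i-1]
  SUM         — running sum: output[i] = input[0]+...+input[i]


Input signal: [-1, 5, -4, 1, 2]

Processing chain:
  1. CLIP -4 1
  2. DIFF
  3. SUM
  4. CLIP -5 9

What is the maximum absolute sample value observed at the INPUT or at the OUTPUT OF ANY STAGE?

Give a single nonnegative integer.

Input: [-1, 5, -4, 1, 2] (max |s|=5)
Stage 1 (CLIP -4 1): clip(-1,-4,1)=-1, clip(5,-4,1)=1, clip(-4,-4,1)=-4, clip(1,-4,1)=1, clip(2,-4,1)=1 -> [-1, 1, -4, 1, 1] (max |s|=4)
Stage 2 (DIFF): s[0]=-1, 1--1=2, -4-1=-5, 1--4=5, 1-1=0 -> [-1, 2, -5, 5, 0] (max |s|=5)
Stage 3 (SUM): sum[0..0]=-1, sum[0..1]=1, sum[0..2]=-4, sum[0..3]=1, sum[0..4]=1 -> [-1, 1, -4, 1, 1] (max |s|=4)
Stage 4 (CLIP -5 9): clip(-1,-5,9)=-1, clip(1,-5,9)=1, clip(-4,-5,9)=-4, clip(1,-5,9)=1, clip(1,-5,9)=1 -> [-1, 1, -4, 1, 1] (max |s|=4)
Overall max amplitude: 5

Answer: 5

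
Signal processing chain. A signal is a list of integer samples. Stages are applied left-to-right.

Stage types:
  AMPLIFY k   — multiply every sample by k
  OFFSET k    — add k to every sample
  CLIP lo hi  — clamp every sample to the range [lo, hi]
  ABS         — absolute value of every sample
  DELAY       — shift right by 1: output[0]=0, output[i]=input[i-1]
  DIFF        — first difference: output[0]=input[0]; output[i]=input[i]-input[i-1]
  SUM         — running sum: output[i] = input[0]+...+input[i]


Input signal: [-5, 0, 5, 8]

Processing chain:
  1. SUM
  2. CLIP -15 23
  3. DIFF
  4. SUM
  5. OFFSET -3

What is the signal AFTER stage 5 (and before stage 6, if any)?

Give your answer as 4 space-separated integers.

Input: [-5, 0, 5, 8]
Stage 1 (SUM): sum[0..0]=-5, sum[0..1]=-5, sum[0..2]=0, sum[0..3]=8 -> [-5, -5, 0, 8]
Stage 2 (CLIP -15 23): clip(-5,-15,23)=-5, clip(-5,-15,23)=-5, clip(0,-15,23)=0, clip(8,-15,23)=8 -> [-5, -5, 0, 8]
Stage 3 (DIFF): s[0]=-5, -5--5=0, 0--5=5, 8-0=8 -> [-5, 0, 5, 8]
Stage 4 (SUM): sum[0..0]=-5, sum[0..1]=-5, sum[0..2]=0, sum[0..3]=8 -> [-5, -5, 0, 8]
Stage 5 (OFFSET -3): -5+-3=-8, -5+-3=-8, 0+-3=-3, 8+-3=5 -> [-8, -8, -3, 5]

Answer: -8 -8 -3 5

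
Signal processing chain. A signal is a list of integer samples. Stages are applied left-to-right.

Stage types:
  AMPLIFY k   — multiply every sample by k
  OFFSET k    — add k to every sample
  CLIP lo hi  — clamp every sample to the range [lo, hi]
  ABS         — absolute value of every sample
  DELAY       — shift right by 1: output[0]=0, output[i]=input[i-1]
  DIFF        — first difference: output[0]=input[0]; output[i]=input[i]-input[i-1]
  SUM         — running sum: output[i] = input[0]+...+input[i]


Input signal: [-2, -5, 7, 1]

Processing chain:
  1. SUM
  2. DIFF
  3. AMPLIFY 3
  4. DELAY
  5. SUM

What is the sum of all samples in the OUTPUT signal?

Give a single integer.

Input: [-2, -5, 7, 1]
Stage 1 (SUM): sum[0..0]=-2, sum[0..1]=-7, sum[0..2]=0, sum[0..3]=1 -> [-2, -7, 0, 1]
Stage 2 (DIFF): s[0]=-2, -7--2=-5, 0--7=7, 1-0=1 -> [-2, -5, 7, 1]
Stage 3 (AMPLIFY 3): -2*3=-6, -5*3=-15, 7*3=21, 1*3=3 -> [-6, -15, 21, 3]
Stage 4 (DELAY): [0, -6, -15, 21] = [0, -6, -15, 21] -> [0, -6, -15, 21]
Stage 5 (SUM): sum[0..0]=0, sum[0..1]=-6, sum[0..2]=-21, sum[0..3]=0 -> [0, -6, -21, 0]
Output sum: -27

Answer: -27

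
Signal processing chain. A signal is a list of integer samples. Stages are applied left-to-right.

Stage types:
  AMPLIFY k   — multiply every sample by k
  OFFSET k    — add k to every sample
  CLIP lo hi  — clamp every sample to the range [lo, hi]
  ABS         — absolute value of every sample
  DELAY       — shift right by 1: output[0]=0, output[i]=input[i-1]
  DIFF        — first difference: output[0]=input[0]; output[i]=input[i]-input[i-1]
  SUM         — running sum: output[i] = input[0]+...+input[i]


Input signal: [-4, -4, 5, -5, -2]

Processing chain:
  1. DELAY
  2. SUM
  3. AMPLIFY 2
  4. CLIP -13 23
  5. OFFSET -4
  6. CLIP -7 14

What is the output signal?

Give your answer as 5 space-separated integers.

Answer: -4 -7 -7 -7 -7

Derivation:
Input: [-4, -4, 5, -5, -2]
Stage 1 (DELAY): [0, -4, -4, 5, -5] = [0, -4, -4, 5, -5] -> [0, -4, -4, 5, -5]
Stage 2 (SUM): sum[0..0]=0, sum[0..1]=-4, sum[0..2]=-8, sum[0..3]=-3, sum[0..4]=-8 -> [0, -4, -8, -3, -8]
Stage 3 (AMPLIFY 2): 0*2=0, -4*2=-8, -8*2=-16, -3*2=-6, -8*2=-16 -> [0, -8, -16, -6, -16]
Stage 4 (CLIP -13 23): clip(0,-13,23)=0, clip(-8,-13,23)=-8, clip(-16,-13,23)=-13, clip(-6,-13,23)=-6, clip(-16,-13,23)=-13 -> [0, -8, -13, -6, -13]
Stage 5 (OFFSET -4): 0+-4=-4, -8+-4=-12, -13+-4=-17, -6+-4=-10, -13+-4=-17 -> [-4, -12, -17, -10, -17]
Stage 6 (CLIP -7 14): clip(-4,-7,14)=-4, clip(-12,-7,14)=-7, clip(-17,-7,14)=-7, clip(-10,-7,14)=-7, clip(-17,-7,14)=-7 -> [-4, -7, -7, -7, -7]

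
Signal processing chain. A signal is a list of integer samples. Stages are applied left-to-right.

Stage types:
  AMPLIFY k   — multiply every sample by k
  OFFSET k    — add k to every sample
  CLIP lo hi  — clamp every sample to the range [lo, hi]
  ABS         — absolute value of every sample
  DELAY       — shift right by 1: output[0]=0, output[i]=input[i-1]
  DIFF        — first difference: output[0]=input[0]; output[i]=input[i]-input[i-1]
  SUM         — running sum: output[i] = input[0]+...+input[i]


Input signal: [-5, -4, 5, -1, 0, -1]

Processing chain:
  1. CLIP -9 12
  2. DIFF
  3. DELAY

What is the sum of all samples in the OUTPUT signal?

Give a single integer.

Answer: 0

Derivation:
Input: [-5, -4, 5, -1, 0, -1]
Stage 1 (CLIP -9 12): clip(-5,-9,12)=-5, clip(-4,-9,12)=-4, clip(5,-9,12)=5, clip(-1,-9,12)=-1, clip(0,-9,12)=0, clip(-1,-9,12)=-1 -> [-5, -4, 5, -1, 0, -1]
Stage 2 (DIFF): s[0]=-5, -4--5=1, 5--4=9, -1-5=-6, 0--1=1, -1-0=-1 -> [-5, 1, 9, -6, 1, -1]
Stage 3 (DELAY): [0, -5, 1, 9, -6, 1] = [0, -5, 1, 9, -6, 1] -> [0, -5, 1, 9, -6, 1]
Output sum: 0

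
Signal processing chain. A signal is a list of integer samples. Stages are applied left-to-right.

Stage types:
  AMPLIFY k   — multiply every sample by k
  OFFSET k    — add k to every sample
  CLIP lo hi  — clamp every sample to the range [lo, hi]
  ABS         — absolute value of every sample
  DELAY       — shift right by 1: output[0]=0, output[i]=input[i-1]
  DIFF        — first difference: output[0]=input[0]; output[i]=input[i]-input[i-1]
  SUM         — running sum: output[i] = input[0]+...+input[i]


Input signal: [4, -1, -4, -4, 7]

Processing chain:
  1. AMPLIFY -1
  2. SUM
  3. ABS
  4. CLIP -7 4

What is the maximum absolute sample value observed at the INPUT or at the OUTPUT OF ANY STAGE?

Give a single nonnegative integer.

Answer: 7

Derivation:
Input: [4, -1, -4, -4, 7] (max |s|=7)
Stage 1 (AMPLIFY -1): 4*-1=-4, -1*-1=1, -4*-1=4, -4*-1=4, 7*-1=-7 -> [-4, 1, 4, 4, -7] (max |s|=7)
Stage 2 (SUM): sum[0..0]=-4, sum[0..1]=-3, sum[0..2]=1, sum[0..3]=5, sum[0..4]=-2 -> [-4, -3, 1, 5, -2] (max |s|=5)
Stage 3 (ABS): |-4|=4, |-3|=3, |1|=1, |5|=5, |-2|=2 -> [4, 3, 1, 5, 2] (max |s|=5)
Stage 4 (CLIP -7 4): clip(4,-7,4)=4, clip(3,-7,4)=3, clip(1,-7,4)=1, clip(5,-7,4)=4, clip(2,-7,4)=2 -> [4, 3, 1, 4, 2] (max |s|=4)
Overall max amplitude: 7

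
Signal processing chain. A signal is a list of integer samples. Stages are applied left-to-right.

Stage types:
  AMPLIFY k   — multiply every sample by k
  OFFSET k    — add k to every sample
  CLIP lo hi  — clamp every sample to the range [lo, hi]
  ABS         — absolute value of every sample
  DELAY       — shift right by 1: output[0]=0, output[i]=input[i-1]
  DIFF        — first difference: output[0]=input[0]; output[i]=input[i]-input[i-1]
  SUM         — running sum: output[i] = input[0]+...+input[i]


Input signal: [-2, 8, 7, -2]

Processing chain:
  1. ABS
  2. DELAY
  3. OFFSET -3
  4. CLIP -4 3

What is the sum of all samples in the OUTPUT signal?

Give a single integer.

Input: [-2, 8, 7, -2]
Stage 1 (ABS): |-2|=2, |8|=8, |7|=7, |-2|=2 -> [2, 8, 7, 2]
Stage 2 (DELAY): [0, 2, 8, 7] = [0, 2, 8, 7] -> [0, 2, 8, 7]
Stage 3 (OFFSET -3): 0+-3=-3, 2+-3=-1, 8+-3=5, 7+-3=4 -> [-3, -1, 5, 4]
Stage 4 (CLIP -4 3): clip(-3,-4,3)=-3, clip(-1,-4,3)=-1, clip(5,-4,3)=3, clip(4,-4,3)=3 -> [-3, -1, 3, 3]
Output sum: 2

Answer: 2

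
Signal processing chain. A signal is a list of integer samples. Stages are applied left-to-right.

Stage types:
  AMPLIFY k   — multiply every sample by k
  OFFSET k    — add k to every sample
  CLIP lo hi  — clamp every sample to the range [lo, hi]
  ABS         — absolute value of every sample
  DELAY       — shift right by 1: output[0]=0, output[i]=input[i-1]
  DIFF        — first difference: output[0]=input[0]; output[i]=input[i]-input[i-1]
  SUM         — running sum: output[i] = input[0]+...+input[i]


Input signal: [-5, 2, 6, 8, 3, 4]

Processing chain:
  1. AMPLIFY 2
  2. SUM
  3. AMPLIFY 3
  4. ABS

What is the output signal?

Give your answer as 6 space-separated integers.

Answer: 30 18 18 66 84 108

Derivation:
Input: [-5, 2, 6, 8, 3, 4]
Stage 1 (AMPLIFY 2): -5*2=-10, 2*2=4, 6*2=12, 8*2=16, 3*2=6, 4*2=8 -> [-10, 4, 12, 16, 6, 8]
Stage 2 (SUM): sum[0..0]=-10, sum[0..1]=-6, sum[0..2]=6, sum[0..3]=22, sum[0..4]=28, sum[0..5]=36 -> [-10, -6, 6, 22, 28, 36]
Stage 3 (AMPLIFY 3): -10*3=-30, -6*3=-18, 6*3=18, 22*3=66, 28*3=84, 36*3=108 -> [-30, -18, 18, 66, 84, 108]
Stage 4 (ABS): |-30|=30, |-18|=18, |18|=18, |66|=66, |84|=84, |108|=108 -> [30, 18, 18, 66, 84, 108]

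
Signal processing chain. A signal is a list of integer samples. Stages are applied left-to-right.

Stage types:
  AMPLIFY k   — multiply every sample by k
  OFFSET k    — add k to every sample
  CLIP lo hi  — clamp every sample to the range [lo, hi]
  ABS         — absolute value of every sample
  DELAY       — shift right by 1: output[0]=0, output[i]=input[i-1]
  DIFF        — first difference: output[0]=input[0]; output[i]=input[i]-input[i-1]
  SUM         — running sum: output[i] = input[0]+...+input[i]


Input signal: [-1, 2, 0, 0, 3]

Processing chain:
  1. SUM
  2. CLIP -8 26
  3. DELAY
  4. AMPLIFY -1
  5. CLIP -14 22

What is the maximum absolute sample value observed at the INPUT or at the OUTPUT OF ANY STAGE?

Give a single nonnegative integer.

Input: [-1, 2, 0, 0, 3] (max |s|=3)
Stage 1 (SUM): sum[0..0]=-1, sum[0..1]=1, sum[0..2]=1, sum[0..3]=1, sum[0..4]=4 -> [-1, 1, 1, 1, 4] (max |s|=4)
Stage 2 (CLIP -8 26): clip(-1,-8,26)=-1, clip(1,-8,26)=1, clip(1,-8,26)=1, clip(1,-8,26)=1, clip(4,-8,26)=4 -> [-1, 1, 1, 1, 4] (max |s|=4)
Stage 3 (DELAY): [0, -1, 1, 1, 1] = [0, -1, 1, 1, 1] -> [0, -1, 1, 1, 1] (max |s|=1)
Stage 4 (AMPLIFY -1): 0*-1=0, -1*-1=1, 1*-1=-1, 1*-1=-1, 1*-1=-1 -> [0, 1, -1, -1, -1] (max |s|=1)
Stage 5 (CLIP -14 22): clip(0,-14,22)=0, clip(1,-14,22)=1, clip(-1,-14,22)=-1, clip(-1,-14,22)=-1, clip(-1,-14,22)=-1 -> [0, 1, -1, -1, -1] (max |s|=1)
Overall max amplitude: 4

Answer: 4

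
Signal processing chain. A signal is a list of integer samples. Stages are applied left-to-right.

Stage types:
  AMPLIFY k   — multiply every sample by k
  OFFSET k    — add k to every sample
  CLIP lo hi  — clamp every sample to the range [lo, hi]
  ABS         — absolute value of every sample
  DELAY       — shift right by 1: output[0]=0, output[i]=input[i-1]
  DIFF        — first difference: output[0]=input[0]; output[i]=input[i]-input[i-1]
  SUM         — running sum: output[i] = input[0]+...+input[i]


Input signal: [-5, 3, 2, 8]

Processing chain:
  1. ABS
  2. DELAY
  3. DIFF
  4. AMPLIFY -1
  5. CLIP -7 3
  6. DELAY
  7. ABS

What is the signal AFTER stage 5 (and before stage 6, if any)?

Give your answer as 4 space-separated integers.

Answer: 0 -5 2 1

Derivation:
Input: [-5, 3, 2, 8]
Stage 1 (ABS): |-5|=5, |3|=3, |2|=2, |8|=8 -> [5, 3, 2, 8]
Stage 2 (DELAY): [0, 5, 3, 2] = [0, 5, 3, 2] -> [0, 5, 3, 2]
Stage 3 (DIFF): s[0]=0, 5-0=5, 3-5=-2, 2-3=-1 -> [0, 5, -2, -1]
Stage 4 (AMPLIFY -1): 0*-1=0, 5*-1=-5, -2*-1=2, -1*-1=1 -> [0, -5, 2, 1]
Stage 5 (CLIP -7 3): clip(0,-7,3)=0, clip(-5,-7,3)=-5, clip(2,-7,3)=2, clip(1,-7,3)=1 -> [0, -5, 2, 1]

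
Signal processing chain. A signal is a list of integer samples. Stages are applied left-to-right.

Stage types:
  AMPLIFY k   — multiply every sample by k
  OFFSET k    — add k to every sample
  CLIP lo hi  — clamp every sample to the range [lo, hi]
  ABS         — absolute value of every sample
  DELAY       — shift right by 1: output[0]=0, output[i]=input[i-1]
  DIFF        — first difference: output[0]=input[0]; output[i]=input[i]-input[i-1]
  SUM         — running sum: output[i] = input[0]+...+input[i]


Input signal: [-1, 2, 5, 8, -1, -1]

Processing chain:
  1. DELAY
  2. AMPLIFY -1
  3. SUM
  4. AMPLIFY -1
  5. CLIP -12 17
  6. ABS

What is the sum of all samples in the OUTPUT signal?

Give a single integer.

Answer: 35

Derivation:
Input: [-1, 2, 5, 8, -1, -1]
Stage 1 (DELAY): [0, -1, 2, 5, 8, -1] = [0, -1, 2, 5, 8, -1] -> [0, -1, 2, 5, 8, -1]
Stage 2 (AMPLIFY -1): 0*-1=0, -1*-1=1, 2*-1=-2, 5*-1=-5, 8*-1=-8, -1*-1=1 -> [0, 1, -2, -5, -8, 1]
Stage 3 (SUM): sum[0..0]=0, sum[0..1]=1, sum[0..2]=-1, sum[0..3]=-6, sum[0..4]=-14, sum[0..5]=-13 -> [0, 1, -1, -6, -14, -13]
Stage 4 (AMPLIFY -1): 0*-1=0, 1*-1=-1, -1*-1=1, -6*-1=6, -14*-1=14, -13*-1=13 -> [0, -1, 1, 6, 14, 13]
Stage 5 (CLIP -12 17): clip(0,-12,17)=0, clip(-1,-12,17)=-1, clip(1,-12,17)=1, clip(6,-12,17)=6, clip(14,-12,17)=14, clip(13,-12,17)=13 -> [0, -1, 1, 6, 14, 13]
Stage 6 (ABS): |0|=0, |-1|=1, |1|=1, |6|=6, |14|=14, |13|=13 -> [0, 1, 1, 6, 14, 13]
Output sum: 35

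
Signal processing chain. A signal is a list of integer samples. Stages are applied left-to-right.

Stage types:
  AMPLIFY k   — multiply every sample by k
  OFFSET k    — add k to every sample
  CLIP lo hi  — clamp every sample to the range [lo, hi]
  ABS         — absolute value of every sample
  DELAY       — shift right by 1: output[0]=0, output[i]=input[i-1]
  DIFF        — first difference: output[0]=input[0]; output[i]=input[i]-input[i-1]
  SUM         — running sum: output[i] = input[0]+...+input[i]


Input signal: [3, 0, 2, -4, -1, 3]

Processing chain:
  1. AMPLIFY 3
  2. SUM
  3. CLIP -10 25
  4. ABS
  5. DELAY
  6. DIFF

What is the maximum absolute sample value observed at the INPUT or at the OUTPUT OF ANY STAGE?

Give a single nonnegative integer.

Answer: 15

Derivation:
Input: [3, 0, 2, -4, -1, 3] (max |s|=4)
Stage 1 (AMPLIFY 3): 3*3=9, 0*3=0, 2*3=6, -4*3=-12, -1*3=-3, 3*3=9 -> [9, 0, 6, -12, -3, 9] (max |s|=12)
Stage 2 (SUM): sum[0..0]=9, sum[0..1]=9, sum[0..2]=15, sum[0..3]=3, sum[0..4]=0, sum[0..5]=9 -> [9, 9, 15, 3, 0, 9] (max |s|=15)
Stage 3 (CLIP -10 25): clip(9,-10,25)=9, clip(9,-10,25)=9, clip(15,-10,25)=15, clip(3,-10,25)=3, clip(0,-10,25)=0, clip(9,-10,25)=9 -> [9, 9, 15, 3, 0, 9] (max |s|=15)
Stage 4 (ABS): |9|=9, |9|=9, |15|=15, |3|=3, |0|=0, |9|=9 -> [9, 9, 15, 3, 0, 9] (max |s|=15)
Stage 5 (DELAY): [0, 9, 9, 15, 3, 0] = [0, 9, 9, 15, 3, 0] -> [0, 9, 9, 15, 3, 0] (max |s|=15)
Stage 6 (DIFF): s[0]=0, 9-0=9, 9-9=0, 15-9=6, 3-15=-12, 0-3=-3 -> [0, 9, 0, 6, -12, -3] (max |s|=12)
Overall max amplitude: 15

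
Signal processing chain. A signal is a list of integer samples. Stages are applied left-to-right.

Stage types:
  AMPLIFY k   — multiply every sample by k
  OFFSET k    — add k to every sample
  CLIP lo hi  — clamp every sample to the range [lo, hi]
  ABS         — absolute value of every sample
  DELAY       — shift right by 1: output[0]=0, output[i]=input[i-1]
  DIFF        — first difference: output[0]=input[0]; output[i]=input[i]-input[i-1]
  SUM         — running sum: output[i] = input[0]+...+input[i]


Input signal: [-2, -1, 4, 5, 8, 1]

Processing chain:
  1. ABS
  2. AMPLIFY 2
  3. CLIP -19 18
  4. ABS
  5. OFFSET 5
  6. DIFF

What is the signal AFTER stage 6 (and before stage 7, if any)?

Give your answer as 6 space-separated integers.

Input: [-2, -1, 4, 5, 8, 1]
Stage 1 (ABS): |-2|=2, |-1|=1, |4|=4, |5|=5, |8|=8, |1|=1 -> [2, 1, 4, 5, 8, 1]
Stage 2 (AMPLIFY 2): 2*2=4, 1*2=2, 4*2=8, 5*2=10, 8*2=16, 1*2=2 -> [4, 2, 8, 10, 16, 2]
Stage 3 (CLIP -19 18): clip(4,-19,18)=4, clip(2,-19,18)=2, clip(8,-19,18)=8, clip(10,-19,18)=10, clip(16,-19,18)=16, clip(2,-19,18)=2 -> [4, 2, 8, 10, 16, 2]
Stage 4 (ABS): |4|=4, |2|=2, |8|=8, |10|=10, |16|=16, |2|=2 -> [4, 2, 8, 10, 16, 2]
Stage 5 (OFFSET 5): 4+5=9, 2+5=7, 8+5=13, 10+5=15, 16+5=21, 2+5=7 -> [9, 7, 13, 15, 21, 7]
Stage 6 (DIFF): s[0]=9, 7-9=-2, 13-7=6, 15-13=2, 21-15=6, 7-21=-14 -> [9, -2, 6, 2, 6, -14]

Answer: 9 -2 6 2 6 -14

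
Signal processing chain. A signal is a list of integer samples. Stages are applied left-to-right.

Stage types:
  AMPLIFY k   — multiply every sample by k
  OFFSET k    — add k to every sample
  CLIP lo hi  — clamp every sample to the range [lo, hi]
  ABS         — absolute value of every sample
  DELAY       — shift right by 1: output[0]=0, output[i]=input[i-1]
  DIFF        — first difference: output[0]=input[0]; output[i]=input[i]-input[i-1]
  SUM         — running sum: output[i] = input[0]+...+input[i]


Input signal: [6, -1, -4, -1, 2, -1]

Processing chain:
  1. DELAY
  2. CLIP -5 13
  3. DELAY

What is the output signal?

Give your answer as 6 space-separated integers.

Answer: 0 0 6 -1 -4 -1

Derivation:
Input: [6, -1, -4, -1, 2, -1]
Stage 1 (DELAY): [0, 6, -1, -4, -1, 2] = [0, 6, -1, -4, -1, 2] -> [0, 6, -1, -4, -1, 2]
Stage 2 (CLIP -5 13): clip(0,-5,13)=0, clip(6,-5,13)=6, clip(-1,-5,13)=-1, clip(-4,-5,13)=-4, clip(-1,-5,13)=-1, clip(2,-5,13)=2 -> [0, 6, -1, -4, -1, 2]
Stage 3 (DELAY): [0, 0, 6, -1, -4, -1] = [0, 0, 6, -1, -4, -1] -> [0, 0, 6, -1, -4, -1]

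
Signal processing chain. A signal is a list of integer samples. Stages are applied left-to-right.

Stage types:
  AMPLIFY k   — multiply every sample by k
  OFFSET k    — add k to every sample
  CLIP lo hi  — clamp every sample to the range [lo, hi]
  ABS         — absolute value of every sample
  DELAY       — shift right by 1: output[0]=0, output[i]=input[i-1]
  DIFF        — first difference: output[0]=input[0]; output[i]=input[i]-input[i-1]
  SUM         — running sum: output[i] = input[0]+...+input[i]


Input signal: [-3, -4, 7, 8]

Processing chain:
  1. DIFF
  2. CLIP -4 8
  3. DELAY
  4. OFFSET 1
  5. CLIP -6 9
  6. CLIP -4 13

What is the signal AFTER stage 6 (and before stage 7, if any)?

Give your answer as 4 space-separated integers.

Input: [-3, -4, 7, 8]
Stage 1 (DIFF): s[0]=-3, -4--3=-1, 7--4=11, 8-7=1 -> [-3, -1, 11, 1]
Stage 2 (CLIP -4 8): clip(-3,-4,8)=-3, clip(-1,-4,8)=-1, clip(11,-4,8)=8, clip(1,-4,8)=1 -> [-3, -1, 8, 1]
Stage 3 (DELAY): [0, -3, -1, 8] = [0, -3, -1, 8] -> [0, -3, -1, 8]
Stage 4 (OFFSET 1): 0+1=1, -3+1=-2, -1+1=0, 8+1=9 -> [1, -2, 0, 9]
Stage 5 (CLIP -6 9): clip(1,-6,9)=1, clip(-2,-6,9)=-2, clip(0,-6,9)=0, clip(9,-6,9)=9 -> [1, -2, 0, 9]
Stage 6 (CLIP -4 13): clip(1,-4,13)=1, clip(-2,-4,13)=-2, clip(0,-4,13)=0, clip(9,-4,13)=9 -> [1, -2, 0, 9]

Answer: 1 -2 0 9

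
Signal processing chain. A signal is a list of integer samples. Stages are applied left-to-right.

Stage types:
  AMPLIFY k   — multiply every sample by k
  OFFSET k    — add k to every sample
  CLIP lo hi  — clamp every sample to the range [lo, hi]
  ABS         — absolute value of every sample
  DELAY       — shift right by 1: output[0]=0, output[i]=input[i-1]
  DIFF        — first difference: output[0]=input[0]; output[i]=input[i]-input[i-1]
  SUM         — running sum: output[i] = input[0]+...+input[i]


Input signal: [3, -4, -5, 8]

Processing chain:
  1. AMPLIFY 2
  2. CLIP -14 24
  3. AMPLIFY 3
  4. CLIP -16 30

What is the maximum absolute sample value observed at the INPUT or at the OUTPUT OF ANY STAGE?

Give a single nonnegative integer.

Answer: 48

Derivation:
Input: [3, -4, -5, 8] (max |s|=8)
Stage 1 (AMPLIFY 2): 3*2=6, -4*2=-8, -5*2=-10, 8*2=16 -> [6, -8, -10, 16] (max |s|=16)
Stage 2 (CLIP -14 24): clip(6,-14,24)=6, clip(-8,-14,24)=-8, clip(-10,-14,24)=-10, clip(16,-14,24)=16 -> [6, -8, -10, 16] (max |s|=16)
Stage 3 (AMPLIFY 3): 6*3=18, -8*3=-24, -10*3=-30, 16*3=48 -> [18, -24, -30, 48] (max |s|=48)
Stage 4 (CLIP -16 30): clip(18,-16,30)=18, clip(-24,-16,30)=-16, clip(-30,-16,30)=-16, clip(48,-16,30)=30 -> [18, -16, -16, 30] (max |s|=30)
Overall max amplitude: 48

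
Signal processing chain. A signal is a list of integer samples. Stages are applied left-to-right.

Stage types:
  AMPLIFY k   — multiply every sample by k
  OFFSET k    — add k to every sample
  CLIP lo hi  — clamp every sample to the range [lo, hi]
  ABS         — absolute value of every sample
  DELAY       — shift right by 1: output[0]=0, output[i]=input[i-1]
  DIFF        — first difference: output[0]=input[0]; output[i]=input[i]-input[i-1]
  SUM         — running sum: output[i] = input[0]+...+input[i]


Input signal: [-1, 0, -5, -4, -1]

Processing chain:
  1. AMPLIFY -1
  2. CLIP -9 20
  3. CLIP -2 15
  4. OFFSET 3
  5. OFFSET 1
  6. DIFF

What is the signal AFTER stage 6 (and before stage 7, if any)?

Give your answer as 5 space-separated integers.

Answer: 5 -1 5 -1 -3

Derivation:
Input: [-1, 0, -5, -4, -1]
Stage 1 (AMPLIFY -1): -1*-1=1, 0*-1=0, -5*-1=5, -4*-1=4, -1*-1=1 -> [1, 0, 5, 4, 1]
Stage 2 (CLIP -9 20): clip(1,-9,20)=1, clip(0,-9,20)=0, clip(5,-9,20)=5, clip(4,-9,20)=4, clip(1,-9,20)=1 -> [1, 0, 5, 4, 1]
Stage 3 (CLIP -2 15): clip(1,-2,15)=1, clip(0,-2,15)=0, clip(5,-2,15)=5, clip(4,-2,15)=4, clip(1,-2,15)=1 -> [1, 0, 5, 4, 1]
Stage 4 (OFFSET 3): 1+3=4, 0+3=3, 5+3=8, 4+3=7, 1+3=4 -> [4, 3, 8, 7, 4]
Stage 5 (OFFSET 1): 4+1=5, 3+1=4, 8+1=9, 7+1=8, 4+1=5 -> [5, 4, 9, 8, 5]
Stage 6 (DIFF): s[0]=5, 4-5=-1, 9-4=5, 8-9=-1, 5-8=-3 -> [5, -1, 5, -1, -3]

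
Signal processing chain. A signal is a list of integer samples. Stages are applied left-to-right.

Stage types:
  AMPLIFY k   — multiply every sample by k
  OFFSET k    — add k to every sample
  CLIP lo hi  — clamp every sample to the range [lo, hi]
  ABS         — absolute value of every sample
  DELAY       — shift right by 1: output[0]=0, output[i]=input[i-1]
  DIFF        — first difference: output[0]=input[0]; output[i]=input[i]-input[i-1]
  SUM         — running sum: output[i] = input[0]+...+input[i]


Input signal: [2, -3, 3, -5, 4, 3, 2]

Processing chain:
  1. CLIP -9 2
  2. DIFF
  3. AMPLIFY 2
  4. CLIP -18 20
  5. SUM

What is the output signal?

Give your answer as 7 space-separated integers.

Input: [2, -3, 3, -5, 4, 3, 2]
Stage 1 (CLIP -9 2): clip(2,-9,2)=2, clip(-3,-9,2)=-3, clip(3,-9,2)=2, clip(-5,-9,2)=-5, clip(4,-9,2)=2, clip(3,-9,2)=2, clip(2,-9,2)=2 -> [2, -3, 2, -5, 2, 2, 2]
Stage 2 (DIFF): s[0]=2, -3-2=-5, 2--3=5, -5-2=-7, 2--5=7, 2-2=0, 2-2=0 -> [2, -5, 5, -7, 7, 0, 0]
Stage 3 (AMPLIFY 2): 2*2=4, -5*2=-10, 5*2=10, -7*2=-14, 7*2=14, 0*2=0, 0*2=0 -> [4, -10, 10, -14, 14, 0, 0]
Stage 4 (CLIP -18 20): clip(4,-18,20)=4, clip(-10,-18,20)=-10, clip(10,-18,20)=10, clip(-14,-18,20)=-14, clip(14,-18,20)=14, clip(0,-18,20)=0, clip(0,-18,20)=0 -> [4, -10, 10, -14, 14, 0, 0]
Stage 5 (SUM): sum[0..0]=4, sum[0..1]=-6, sum[0..2]=4, sum[0..3]=-10, sum[0..4]=4, sum[0..5]=4, sum[0..6]=4 -> [4, -6, 4, -10, 4, 4, 4]

Answer: 4 -6 4 -10 4 4 4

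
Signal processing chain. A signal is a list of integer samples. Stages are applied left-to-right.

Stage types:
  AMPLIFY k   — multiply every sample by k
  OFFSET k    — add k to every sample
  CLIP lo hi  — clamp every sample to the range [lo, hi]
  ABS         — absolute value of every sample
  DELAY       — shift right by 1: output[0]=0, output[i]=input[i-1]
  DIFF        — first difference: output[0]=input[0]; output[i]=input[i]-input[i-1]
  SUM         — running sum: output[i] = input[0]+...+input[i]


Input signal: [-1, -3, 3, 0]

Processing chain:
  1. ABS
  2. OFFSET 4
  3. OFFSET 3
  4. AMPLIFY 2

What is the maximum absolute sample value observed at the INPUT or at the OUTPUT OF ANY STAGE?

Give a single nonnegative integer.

Answer: 20

Derivation:
Input: [-1, -3, 3, 0] (max |s|=3)
Stage 1 (ABS): |-1|=1, |-3|=3, |3|=3, |0|=0 -> [1, 3, 3, 0] (max |s|=3)
Stage 2 (OFFSET 4): 1+4=5, 3+4=7, 3+4=7, 0+4=4 -> [5, 7, 7, 4] (max |s|=7)
Stage 3 (OFFSET 3): 5+3=8, 7+3=10, 7+3=10, 4+3=7 -> [8, 10, 10, 7] (max |s|=10)
Stage 4 (AMPLIFY 2): 8*2=16, 10*2=20, 10*2=20, 7*2=14 -> [16, 20, 20, 14] (max |s|=20)
Overall max amplitude: 20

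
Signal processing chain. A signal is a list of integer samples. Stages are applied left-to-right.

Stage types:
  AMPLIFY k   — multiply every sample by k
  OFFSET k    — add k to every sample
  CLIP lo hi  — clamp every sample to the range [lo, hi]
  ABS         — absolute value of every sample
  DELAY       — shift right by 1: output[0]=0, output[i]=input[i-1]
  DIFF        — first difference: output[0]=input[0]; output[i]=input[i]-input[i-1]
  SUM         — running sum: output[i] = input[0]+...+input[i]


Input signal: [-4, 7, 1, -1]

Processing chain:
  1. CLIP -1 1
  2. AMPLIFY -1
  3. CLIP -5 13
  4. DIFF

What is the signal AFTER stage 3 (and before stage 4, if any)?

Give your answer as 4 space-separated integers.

Answer: 1 -1 -1 1

Derivation:
Input: [-4, 7, 1, -1]
Stage 1 (CLIP -1 1): clip(-4,-1,1)=-1, clip(7,-1,1)=1, clip(1,-1,1)=1, clip(-1,-1,1)=-1 -> [-1, 1, 1, -1]
Stage 2 (AMPLIFY -1): -1*-1=1, 1*-1=-1, 1*-1=-1, -1*-1=1 -> [1, -1, -1, 1]
Stage 3 (CLIP -5 13): clip(1,-5,13)=1, clip(-1,-5,13)=-1, clip(-1,-5,13)=-1, clip(1,-5,13)=1 -> [1, -1, -1, 1]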